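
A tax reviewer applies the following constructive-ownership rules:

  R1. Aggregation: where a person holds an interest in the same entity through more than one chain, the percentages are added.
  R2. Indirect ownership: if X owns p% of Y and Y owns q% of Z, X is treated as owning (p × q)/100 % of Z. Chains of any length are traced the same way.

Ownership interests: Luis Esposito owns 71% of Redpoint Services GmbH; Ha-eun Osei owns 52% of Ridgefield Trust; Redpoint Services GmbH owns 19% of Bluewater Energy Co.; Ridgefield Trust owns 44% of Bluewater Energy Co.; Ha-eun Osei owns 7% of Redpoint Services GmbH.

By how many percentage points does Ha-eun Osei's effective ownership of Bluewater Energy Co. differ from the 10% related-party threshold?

Chain via Ridgefield Trust (R2): 52% × 44% = 22.88% of Bluewater Energy Co.
Chain via Redpoint Services GmbH (R2): 7% × 19% = 1.33% of Bluewater Energy Co.
Aggregating (R1): 22.88% + 1.33% = 24.21%.
24.21% exceeds the 10% threshold by 14.21 percentage points.

14.21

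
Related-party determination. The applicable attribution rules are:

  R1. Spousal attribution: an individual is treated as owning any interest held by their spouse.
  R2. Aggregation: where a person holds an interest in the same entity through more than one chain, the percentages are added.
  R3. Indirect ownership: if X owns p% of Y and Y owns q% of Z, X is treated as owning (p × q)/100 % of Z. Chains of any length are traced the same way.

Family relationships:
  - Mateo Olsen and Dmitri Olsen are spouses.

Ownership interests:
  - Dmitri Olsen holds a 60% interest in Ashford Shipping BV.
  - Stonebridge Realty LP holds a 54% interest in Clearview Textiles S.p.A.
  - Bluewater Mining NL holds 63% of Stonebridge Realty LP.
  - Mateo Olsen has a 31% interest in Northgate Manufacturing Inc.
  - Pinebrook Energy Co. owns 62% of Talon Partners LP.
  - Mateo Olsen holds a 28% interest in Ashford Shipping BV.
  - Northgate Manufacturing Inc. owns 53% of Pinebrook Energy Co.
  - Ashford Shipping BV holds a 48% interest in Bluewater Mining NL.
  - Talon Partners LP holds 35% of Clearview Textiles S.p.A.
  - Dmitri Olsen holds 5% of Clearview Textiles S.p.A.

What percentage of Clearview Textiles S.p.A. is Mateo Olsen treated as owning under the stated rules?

22.935358%

By spousal attribution (R1), Mateo Olsen is treated as also owning Dmitri Olsen's interest in Ashford Shipping BV, giving 28% + 60% = 88%.
By spousal attribution (R1), Mateo Olsen is treated as owning Dmitri Olsen's 5% interest in Clearview Textiles S.p.A.
Chain via Northgate Manufacturing Inc. → Pinebrook Energy Co. → Talon Partners LP (R3): 31% × 53% × 62% × 35% = 3.56531% of Clearview Textiles S.p.A.
Chain via Ashford Shipping BV → Bluewater Mining NL → Stonebridge Realty LP (R3): 88% × 48% × 63% × 54% = 14.370048% of Clearview Textiles S.p.A.
Direct interest in Clearview Textiles S.p.A: 5%.
Aggregating (R2): 3.56531% + 14.370048% + 5% = 22.935358%.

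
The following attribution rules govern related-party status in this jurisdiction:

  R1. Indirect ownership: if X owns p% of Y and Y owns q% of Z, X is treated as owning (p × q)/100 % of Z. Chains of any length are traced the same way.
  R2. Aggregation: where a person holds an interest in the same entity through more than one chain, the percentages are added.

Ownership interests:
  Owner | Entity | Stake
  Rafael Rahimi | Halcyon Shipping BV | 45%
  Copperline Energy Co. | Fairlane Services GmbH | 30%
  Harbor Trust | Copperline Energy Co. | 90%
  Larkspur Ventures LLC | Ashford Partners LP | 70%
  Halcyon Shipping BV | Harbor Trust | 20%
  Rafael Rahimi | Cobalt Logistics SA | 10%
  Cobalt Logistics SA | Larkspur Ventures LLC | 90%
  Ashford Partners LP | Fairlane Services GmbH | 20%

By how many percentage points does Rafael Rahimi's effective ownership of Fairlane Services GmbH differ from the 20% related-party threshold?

Chain via Cobalt Logistics SA → Larkspur Ventures LLC → Ashford Partners LP (R1): 10% × 90% × 70% × 20% = 1.26% of Fairlane Services GmbH.
Chain via Halcyon Shipping BV → Harbor Trust → Copperline Energy Co. (R1): 45% × 20% × 90% × 30% = 2.43% of Fairlane Services GmbH.
Aggregating (R2): 1.26% + 2.43% = 3.69%.
3.69% falls short of the 20% threshold by 16.31 percentage points.

16.31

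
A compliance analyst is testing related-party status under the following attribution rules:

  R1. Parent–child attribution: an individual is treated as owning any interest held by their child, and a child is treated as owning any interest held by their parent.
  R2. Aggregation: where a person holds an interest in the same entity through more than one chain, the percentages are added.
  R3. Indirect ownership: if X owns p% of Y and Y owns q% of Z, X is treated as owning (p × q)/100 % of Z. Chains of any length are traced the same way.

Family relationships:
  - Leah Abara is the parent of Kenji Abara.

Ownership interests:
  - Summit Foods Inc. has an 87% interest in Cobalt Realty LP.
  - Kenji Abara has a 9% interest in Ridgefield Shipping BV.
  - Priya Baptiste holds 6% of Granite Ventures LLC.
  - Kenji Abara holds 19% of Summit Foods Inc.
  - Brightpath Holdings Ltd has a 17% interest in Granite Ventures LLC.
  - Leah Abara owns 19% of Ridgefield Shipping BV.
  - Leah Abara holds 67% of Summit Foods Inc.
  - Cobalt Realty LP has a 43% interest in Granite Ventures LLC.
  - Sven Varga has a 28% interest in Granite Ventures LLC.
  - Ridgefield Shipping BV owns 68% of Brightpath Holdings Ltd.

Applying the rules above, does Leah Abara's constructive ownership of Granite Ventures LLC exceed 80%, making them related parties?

By parent–child attribution (R1), Leah Abara is treated as also owning Kenji Abara's interest in Summit Foods Inc, giving 67% + 19% = 86%.
By parent–child attribution (R1), Leah Abara is treated as also owning Kenji Abara's interest in Ridgefield Shipping BV, giving 19% + 9% = 28%.
Chain via Summit Foods Inc. → Cobalt Realty LP (R3): 86% × 87% × 43% = 32.1726% of Granite Ventures LLC.
Chain via Ridgefield Shipping BV → Brightpath Holdings Ltd (R3): 28% × 68% × 17% = 3.2368% of Granite Ventures LLC.
Aggregating (R2): 32.1726% + 3.2368% = 35.4094%.
35.4094% does not exceed the 80% threshold, so Leah is not a related party to Granite Ventures LLC.

No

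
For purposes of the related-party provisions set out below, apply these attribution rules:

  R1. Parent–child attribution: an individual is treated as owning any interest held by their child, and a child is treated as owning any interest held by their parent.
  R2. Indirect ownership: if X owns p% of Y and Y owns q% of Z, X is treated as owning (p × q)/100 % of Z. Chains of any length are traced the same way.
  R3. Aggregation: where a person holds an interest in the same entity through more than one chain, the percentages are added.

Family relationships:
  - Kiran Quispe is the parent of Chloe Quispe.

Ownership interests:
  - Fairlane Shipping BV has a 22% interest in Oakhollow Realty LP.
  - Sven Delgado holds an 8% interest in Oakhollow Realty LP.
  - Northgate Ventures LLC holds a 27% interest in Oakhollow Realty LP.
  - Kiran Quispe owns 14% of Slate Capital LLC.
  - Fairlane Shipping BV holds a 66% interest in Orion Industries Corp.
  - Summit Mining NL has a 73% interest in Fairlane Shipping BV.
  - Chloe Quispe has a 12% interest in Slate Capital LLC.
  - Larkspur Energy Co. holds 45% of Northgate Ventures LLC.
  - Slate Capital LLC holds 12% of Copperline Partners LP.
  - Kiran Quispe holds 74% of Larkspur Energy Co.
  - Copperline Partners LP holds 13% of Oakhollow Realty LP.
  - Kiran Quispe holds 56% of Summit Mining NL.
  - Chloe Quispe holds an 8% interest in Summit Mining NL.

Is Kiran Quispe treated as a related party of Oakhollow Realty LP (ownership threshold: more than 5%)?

Yes

By parent–child attribution (R1), Kiran Quispe is treated as also owning Chloe Quispe's interest in Summit Mining NL, giving 56% + 8% = 64%.
By parent–child attribution (R1), Kiran Quispe is treated as also owning Chloe Quispe's interest in Slate Capital LLC, giving 14% + 12% = 26%.
Chain via Larkspur Energy Co. → Northgate Ventures LLC (R2): 74% × 45% × 27% = 8.991% of Oakhollow Realty LP.
Chain via Summit Mining NL → Fairlane Shipping BV (R2): 64% × 73% × 22% = 10.2784% of Oakhollow Realty LP.
Chain via Slate Capital LLC → Copperline Partners LP (R2): 26% × 12% × 13% = 0.4056% of Oakhollow Realty LP.
Aggregating (R3): 8.991% + 10.2784% + 0.4056% = 19.675%.
19.675% exceeds the 5% threshold, so Kiran is a related party to Oakhollow Realty LP.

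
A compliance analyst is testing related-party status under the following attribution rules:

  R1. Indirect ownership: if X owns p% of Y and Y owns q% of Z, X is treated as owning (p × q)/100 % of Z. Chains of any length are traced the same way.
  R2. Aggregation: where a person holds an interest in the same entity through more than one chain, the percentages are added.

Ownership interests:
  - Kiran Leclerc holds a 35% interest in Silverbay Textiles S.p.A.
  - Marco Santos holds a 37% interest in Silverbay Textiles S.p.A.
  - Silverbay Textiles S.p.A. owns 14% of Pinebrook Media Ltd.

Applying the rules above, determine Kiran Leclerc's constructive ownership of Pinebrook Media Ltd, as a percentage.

4.9%

Chain via Silverbay Textiles S.p.A. (R1): 35% × 14% = 4.9% of Pinebrook Media Ltd.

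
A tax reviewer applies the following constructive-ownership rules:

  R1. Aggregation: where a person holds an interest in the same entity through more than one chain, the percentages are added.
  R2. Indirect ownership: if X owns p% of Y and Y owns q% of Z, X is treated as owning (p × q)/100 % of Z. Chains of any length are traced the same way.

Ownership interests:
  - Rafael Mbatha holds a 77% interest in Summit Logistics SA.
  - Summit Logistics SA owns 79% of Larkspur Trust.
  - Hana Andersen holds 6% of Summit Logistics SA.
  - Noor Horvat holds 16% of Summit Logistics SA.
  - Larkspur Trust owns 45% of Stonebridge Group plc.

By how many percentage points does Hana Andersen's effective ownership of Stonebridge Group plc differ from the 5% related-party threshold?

2.867

Chain via Summit Logistics SA → Larkspur Trust (R2): 6% × 79% × 45% = 2.133% of Stonebridge Group plc.
2.133% falls short of the 5% threshold by 2.867 percentage points.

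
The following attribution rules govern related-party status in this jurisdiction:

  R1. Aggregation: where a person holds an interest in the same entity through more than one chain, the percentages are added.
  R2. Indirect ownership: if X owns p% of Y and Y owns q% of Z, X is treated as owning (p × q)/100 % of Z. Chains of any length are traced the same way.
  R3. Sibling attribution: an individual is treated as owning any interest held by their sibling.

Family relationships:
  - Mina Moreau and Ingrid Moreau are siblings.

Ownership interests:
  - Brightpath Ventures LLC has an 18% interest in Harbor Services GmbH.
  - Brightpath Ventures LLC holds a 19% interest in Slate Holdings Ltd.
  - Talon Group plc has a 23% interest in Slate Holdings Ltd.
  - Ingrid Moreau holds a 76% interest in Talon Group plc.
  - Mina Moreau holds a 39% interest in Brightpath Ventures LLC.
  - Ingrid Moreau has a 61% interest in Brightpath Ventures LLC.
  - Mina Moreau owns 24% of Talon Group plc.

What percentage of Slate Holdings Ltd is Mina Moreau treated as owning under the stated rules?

42%

By sibling attribution (R3), Mina Moreau is treated as also owning Ingrid Moreau's interest in Talon Group plc, giving 24% + 76% = 100%.
By sibling attribution (R3), Mina Moreau is treated as also owning Ingrid Moreau's interest in Brightpath Ventures LLC, giving 39% + 61% = 100%.
Chain via Talon Group plc (R2): 100% × 23% = 23% of Slate Holdings Ltd.
Chain via Brightpath Ventures LLC (R2): 100% × 19% = 19% of Slate Holdings Ltd.
Aggregating (R1): 23% + 19% = 42%.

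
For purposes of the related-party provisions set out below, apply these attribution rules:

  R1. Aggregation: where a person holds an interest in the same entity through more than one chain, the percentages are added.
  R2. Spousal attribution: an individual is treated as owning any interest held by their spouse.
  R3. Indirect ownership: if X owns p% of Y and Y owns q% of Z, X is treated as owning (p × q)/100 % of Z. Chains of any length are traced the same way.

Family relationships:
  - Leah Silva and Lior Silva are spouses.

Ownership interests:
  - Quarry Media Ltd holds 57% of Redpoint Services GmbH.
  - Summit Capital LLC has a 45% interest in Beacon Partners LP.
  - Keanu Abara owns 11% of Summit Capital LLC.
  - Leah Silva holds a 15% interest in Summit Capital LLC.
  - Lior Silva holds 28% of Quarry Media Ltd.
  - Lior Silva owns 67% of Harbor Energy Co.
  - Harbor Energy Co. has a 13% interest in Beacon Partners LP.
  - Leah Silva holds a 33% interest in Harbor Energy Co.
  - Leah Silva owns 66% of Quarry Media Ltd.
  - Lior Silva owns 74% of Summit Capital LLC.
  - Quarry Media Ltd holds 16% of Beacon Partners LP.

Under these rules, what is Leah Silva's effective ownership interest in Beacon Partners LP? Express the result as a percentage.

By spousal attribution (R2), Leah Silva is treated as also owning Lior Silva's interest in Quarry Media Ltd, giving 66% + 28% = 94%.
By spousal attribution (R2), Leah Silva is treated as also owning Lior Silva's interest in Summit Capital LLC, giving 15% + 74% = 89%.
By spousal attribution (R2), Leah Silva is treated as also owning Lior Silva's interest in Harbor Energy Co, giving 33% + 67% = 100%.
Chain via Quarry Media Ltd (R3): 94% × 16% = 15.04% of Beacon Partners LP.
Chain via Summit Capital LLC (R3): 89% × 45% = 40.05% of Beacon Partners LP.
Chain via Harbor Energy Co. (R3): 100% × 13% = 13% of Beacon Partners LP.
Aggregating (R1): 15.04% + 40.05% + 13% = 68.09%.

68.09%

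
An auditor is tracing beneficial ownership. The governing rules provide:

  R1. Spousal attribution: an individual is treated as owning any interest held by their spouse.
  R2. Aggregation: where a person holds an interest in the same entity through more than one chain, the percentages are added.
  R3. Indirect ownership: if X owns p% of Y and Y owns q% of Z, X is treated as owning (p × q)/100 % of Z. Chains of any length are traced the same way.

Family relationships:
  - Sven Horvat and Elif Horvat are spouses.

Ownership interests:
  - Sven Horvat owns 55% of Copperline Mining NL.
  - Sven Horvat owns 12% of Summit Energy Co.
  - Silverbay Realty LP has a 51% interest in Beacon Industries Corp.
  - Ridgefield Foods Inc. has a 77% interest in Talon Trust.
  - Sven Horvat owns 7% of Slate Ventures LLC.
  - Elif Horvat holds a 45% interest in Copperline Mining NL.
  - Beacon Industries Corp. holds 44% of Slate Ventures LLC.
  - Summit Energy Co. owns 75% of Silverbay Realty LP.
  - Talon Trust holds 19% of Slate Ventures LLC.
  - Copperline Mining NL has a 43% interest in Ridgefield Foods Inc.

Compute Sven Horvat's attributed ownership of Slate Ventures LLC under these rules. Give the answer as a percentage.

15.3105%

By spousal attribution (R1), Sven Horvat is treated as also owning Elif Horvat's interest in Copperline Mining NL, giving 55% + 45% = 100%.
Chain via Summit Energy Co. → Silverbay Realty LP → Beacon Industries Corp. (R3): 12% × 75% × 51% × 44% = 2.0196% of Slate Ventures LLC.
Chain via Copperline Mining NL → Ridgefield Foods Inc. → Talon Trust (R3): 100% × 43% × 77% × 19% = 6.2909% of Slate Ventures LLC.
Direct interest in Slate Ventures LLC: 7%.
Aggregating (R2): 2.0196% + 6.2909% + 7% = 15.3105%.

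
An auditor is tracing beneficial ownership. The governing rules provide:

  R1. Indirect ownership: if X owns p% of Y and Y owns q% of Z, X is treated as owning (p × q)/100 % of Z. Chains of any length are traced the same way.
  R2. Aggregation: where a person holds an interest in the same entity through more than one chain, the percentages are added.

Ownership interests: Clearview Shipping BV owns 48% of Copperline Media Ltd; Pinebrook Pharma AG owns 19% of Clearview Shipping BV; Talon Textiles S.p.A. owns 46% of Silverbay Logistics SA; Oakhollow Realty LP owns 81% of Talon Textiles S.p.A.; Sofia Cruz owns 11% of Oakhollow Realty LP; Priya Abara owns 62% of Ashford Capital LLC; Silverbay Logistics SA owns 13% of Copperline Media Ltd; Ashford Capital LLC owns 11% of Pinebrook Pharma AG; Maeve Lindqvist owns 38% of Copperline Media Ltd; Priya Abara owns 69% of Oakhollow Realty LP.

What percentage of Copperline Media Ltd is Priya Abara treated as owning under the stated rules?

3.964206%

Chain via Oakhollow Realty LP → Talon Textiles S.p.A. → Silverbay Logistics SA (R1): 69% × 81% × 46% × 13% = 3.342222% of Copperline Media Ltd.
Chain via Ashford Capital LLC → Pinebrook Pharma AG → Clearview Shipping BV (R1): 62% × 11% × 19% × 48% = 0.621984% of Copperline Media Ltd.
Aggregating (R2): 3.342222% + 0.621984% = 3.964206%.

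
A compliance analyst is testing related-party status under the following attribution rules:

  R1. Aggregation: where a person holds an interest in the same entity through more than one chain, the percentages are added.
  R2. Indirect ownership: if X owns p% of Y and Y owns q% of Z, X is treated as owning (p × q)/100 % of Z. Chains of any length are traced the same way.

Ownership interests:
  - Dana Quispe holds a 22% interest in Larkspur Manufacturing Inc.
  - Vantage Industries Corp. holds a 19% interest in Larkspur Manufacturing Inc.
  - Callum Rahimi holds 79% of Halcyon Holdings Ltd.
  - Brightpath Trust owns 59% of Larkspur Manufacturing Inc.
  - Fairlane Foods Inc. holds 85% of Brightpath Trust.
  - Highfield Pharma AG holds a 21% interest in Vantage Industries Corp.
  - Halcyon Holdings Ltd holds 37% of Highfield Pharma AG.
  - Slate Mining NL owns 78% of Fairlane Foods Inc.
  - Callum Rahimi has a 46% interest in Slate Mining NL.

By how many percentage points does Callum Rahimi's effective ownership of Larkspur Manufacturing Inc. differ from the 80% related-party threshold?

Chain via Halcyon Holdings Ltd → Highfield Pharma AG → Vantage Industries Corp. (R2): 79% × 37% × 21% × 19% = 1.166277% of Larkspur Manufacturing Inc.
Chain via Slate Mining NL → Fairlane Foods Inc. → Brightpath Trust (R2): 46% × 78% × 85% × 59% = 17.99382% of Larkspur Manufacturing Inc.
Aggregating (R1): 1.166277% + 17.99382% = 19.160097%.
19.160097% falls short of the 80% threshold by 60.839903 percentage points.

60.839903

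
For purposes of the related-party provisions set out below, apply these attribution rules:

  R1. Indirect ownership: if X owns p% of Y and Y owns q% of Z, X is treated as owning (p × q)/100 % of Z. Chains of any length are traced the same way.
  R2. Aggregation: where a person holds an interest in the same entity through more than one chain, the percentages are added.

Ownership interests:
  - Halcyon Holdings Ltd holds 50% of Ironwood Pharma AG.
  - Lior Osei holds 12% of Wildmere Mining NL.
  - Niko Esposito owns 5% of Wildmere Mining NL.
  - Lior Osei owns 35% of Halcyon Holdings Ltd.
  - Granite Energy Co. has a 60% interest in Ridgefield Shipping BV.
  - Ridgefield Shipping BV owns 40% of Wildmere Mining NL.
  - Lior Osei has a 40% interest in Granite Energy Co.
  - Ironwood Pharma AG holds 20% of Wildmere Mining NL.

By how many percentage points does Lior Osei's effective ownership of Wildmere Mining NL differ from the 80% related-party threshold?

54.9

Chain via Granite Energy Co. → Ridgefield Shipping BV (R1): 40% × 60% × 40% = 9.6% of Wildmere Mining NL.
Chain via Halcyon Holdings Ltd → Ironwood Pharma AG (R1): 35% × 50% × 20% = 3.5% of Wildmere Mining NL.
Direct interest in Wildmere Mining NL: 12%.
Aggregating (R2): 9.6% + 3.5% + 12% = 25.1%.
25.1% falls short of the 80% threshold by 54.9 percentage points.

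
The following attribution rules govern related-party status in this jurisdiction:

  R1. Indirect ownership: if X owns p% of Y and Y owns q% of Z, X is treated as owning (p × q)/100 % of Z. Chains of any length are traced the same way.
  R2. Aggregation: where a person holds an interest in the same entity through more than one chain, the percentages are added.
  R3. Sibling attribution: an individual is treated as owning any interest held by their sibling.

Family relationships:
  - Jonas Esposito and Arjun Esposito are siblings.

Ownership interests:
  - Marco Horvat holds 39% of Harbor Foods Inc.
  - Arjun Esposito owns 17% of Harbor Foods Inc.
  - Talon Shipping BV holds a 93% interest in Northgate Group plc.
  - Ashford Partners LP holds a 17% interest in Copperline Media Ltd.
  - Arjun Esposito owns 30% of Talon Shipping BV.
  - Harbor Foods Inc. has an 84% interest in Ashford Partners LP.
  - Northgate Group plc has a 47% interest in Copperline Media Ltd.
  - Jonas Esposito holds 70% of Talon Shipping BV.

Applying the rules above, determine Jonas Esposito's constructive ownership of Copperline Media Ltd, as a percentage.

46.1376%

By sibling attribution (R3), Jonas Esposito is treated as also owning Arjun Esposito's interest in Talon Shipping BV, giving 70% + 30% = 100%.
By sibling attribution (R3), Jonas Esposito is treated as owning Arjun Esposito's 17% interest in Harbor Foods Inc.
Chain via Talon Shipping BV → Northgate Group plc (R1): 100% × 93% × 47% = 43.71% of Copperline Media Ltd.
Chain via Harbor Foods Inc. → Ashford Partners LP (R1): 17% × 84% × 17% = 2.4276% of Copperline Media Ltd.
Aggregating (R2): 43.71% + 2.4276% = 46.1376%.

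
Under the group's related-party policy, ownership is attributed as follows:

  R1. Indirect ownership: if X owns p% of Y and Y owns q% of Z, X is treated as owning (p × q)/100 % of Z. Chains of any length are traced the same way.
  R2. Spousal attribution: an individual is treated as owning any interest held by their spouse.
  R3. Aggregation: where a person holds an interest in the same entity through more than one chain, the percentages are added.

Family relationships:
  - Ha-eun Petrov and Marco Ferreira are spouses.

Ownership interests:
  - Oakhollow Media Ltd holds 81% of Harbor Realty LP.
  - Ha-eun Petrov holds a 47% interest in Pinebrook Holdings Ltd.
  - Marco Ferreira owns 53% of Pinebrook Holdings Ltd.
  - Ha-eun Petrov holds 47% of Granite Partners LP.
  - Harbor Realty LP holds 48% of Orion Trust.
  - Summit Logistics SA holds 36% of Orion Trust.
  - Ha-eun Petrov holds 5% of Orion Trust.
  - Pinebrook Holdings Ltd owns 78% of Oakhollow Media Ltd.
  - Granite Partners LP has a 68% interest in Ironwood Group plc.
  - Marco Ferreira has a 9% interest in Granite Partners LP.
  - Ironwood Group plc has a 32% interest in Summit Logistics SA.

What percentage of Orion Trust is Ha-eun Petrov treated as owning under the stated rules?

39.713216%

By spousal attribution (R2), Ha-eun Petrov is treated as also owning Marco Ferreira's interest in Pinebrook Holdings Ltd, giving 47% + 53% = 100%.
By spousal attribution (R2), Ha-eun Petrov is treated as also owning Marco Ferreira's interest in Granite Partners LP, giving 47% + 9% = 56%.
Chain via Pinebrook Holdings Ltd → Oakhollow Media Ltd → Harbor Realty LP (R1): 100% × 78% × 81% × 48% = 30.3264% of Orion Trust.
Chain via Granite Partners LP → Ironwood Group plc → Summit Logistics SA (R1): 56% × 68% × 32% × 36% = 4.386816% of Orion Trust.
Direct interest in Orion Trust: 5%.
Aggregating (R3): 30.3264% + 4.386816% + 5% = 39.713216%.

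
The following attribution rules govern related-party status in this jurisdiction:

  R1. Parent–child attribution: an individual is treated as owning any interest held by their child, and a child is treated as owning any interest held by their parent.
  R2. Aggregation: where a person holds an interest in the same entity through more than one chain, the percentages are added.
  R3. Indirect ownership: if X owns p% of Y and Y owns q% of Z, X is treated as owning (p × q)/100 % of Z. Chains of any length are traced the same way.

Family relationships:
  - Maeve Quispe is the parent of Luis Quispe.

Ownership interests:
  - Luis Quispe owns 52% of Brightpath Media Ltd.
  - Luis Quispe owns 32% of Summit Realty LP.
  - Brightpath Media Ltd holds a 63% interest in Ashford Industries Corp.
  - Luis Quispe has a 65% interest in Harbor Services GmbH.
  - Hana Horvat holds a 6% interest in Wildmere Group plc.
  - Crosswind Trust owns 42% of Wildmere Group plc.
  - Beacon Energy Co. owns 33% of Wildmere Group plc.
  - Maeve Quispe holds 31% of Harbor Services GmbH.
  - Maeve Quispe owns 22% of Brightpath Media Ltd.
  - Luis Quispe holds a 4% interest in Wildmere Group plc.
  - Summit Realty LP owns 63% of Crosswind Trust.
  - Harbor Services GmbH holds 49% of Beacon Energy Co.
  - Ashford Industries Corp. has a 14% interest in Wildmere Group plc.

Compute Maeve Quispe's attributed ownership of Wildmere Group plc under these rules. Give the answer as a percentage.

By parent–child attribution (R1), Maeve Quispe is treated as also owning Luis Quispe's interest in Brightpath Media Ltd, giving 22% + 52% = 74%.
By parent–child attribution (R1), Maeve Quispe is treated as also owning Luis Quispe's interest in Harbor Services GmbH, giving 31% + 65% = 96%.
By parent–child attribution (R1), Maeve Quispe is treated as owning Luis Quispe's 32% interest in Summit Realty LP.
By parent–child attribution (R1), Maeve Quispe is treated as owning Luis Quispe's 4% interest in Wildmere Group plc.
Chain via Brightpath Media Ltd → Ashford Industries Corp. (R3): 74% × 63% × 14% = 6.5268% of Wildmere Group plc.
Chain via Harbor Services GmbH → Beacon Energy Co. (R3): 96% × 49% × 33% = 15.5232% of Wildmere Group plc.
Chain via Summit Realty LP → Crosswind Trust (R3): 32% × 63% × 42% = 8.4672% of Wildmere Group plc.
Direct interest in Wildmere Group plc: 4%.
Aggregating (R2): 6.5268% + 15.5232% + 8.4672% + 4% = 34.5172%.

34.5172%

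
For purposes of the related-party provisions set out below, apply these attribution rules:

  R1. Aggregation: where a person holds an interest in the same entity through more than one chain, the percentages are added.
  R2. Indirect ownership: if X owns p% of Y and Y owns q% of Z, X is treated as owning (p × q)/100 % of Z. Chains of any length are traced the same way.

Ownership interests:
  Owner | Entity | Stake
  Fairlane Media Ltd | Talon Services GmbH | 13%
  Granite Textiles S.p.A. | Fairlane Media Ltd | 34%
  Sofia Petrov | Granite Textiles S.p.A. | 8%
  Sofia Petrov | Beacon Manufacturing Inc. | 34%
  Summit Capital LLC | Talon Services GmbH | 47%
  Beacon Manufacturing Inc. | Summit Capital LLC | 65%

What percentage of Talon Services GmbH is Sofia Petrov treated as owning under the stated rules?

10.7406%

Chain via Beacon Manufacturing Inc. → Summit Capital LLC (R2): 34% × 65% × 47% = 10.387% of Talon Services GmbH.
Chain via Granite Textiles S.p.A. → Fairlane Media Ltd (R2): 8% × 34% × 13% = 0.3536% of Talon Services GmbH.
Aggregating (R1): 10.387% + 0.3536% = 10.7406%.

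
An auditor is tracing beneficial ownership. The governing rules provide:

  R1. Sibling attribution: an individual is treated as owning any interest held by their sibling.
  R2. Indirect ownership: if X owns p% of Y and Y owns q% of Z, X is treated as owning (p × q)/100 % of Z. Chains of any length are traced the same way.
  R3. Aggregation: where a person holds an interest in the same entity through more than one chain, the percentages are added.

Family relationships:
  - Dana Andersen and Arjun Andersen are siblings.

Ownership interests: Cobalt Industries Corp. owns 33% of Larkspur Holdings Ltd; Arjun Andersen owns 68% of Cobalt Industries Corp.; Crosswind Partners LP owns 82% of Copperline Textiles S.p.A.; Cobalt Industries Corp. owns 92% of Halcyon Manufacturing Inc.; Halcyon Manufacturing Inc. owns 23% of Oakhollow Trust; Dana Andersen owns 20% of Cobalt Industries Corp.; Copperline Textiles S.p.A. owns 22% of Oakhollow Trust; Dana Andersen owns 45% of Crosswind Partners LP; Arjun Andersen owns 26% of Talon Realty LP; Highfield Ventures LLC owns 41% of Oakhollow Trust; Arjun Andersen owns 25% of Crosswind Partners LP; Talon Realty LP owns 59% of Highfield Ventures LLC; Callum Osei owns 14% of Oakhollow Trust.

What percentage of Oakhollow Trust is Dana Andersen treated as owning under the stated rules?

By sibling attribution (R1), Dana Andersen is treated as also owning Arjun Andersen's interest in Cobalt Industries Corp, giving 20% + 68% = 88%.
By sibling attribution (R1), Dana Andersen is treated as also owning Arjun Andersen's interest in Crosswind Partners LP, giving 45% + 25% = 70%.
By sibling attribution (R1), Dana Andersen is treated as owning Arjun Andersen's 26% interest in Talon Realty LP.
Chain via Cobalt Industries Corp. → Halcyon Manufacturing Inc. (R2): 88% × 92% × 23% = 18.6208% of Oakhollow Trust.
Chain via Crosswind Partners LP → Copperline Textiles S.p.A. (R2): 70% × 82% × 22% = 12.628% of Oakhollow Trust.
Chain via Talon Realty LP → Highfield Ventures LLC (R2): 26% × 59% × 41% = 6.2894% of Oakhollow Trust.
Aggregating (R3): 18.6208% + 12.628% + 6.2894% = 37.5382%.

37.5382%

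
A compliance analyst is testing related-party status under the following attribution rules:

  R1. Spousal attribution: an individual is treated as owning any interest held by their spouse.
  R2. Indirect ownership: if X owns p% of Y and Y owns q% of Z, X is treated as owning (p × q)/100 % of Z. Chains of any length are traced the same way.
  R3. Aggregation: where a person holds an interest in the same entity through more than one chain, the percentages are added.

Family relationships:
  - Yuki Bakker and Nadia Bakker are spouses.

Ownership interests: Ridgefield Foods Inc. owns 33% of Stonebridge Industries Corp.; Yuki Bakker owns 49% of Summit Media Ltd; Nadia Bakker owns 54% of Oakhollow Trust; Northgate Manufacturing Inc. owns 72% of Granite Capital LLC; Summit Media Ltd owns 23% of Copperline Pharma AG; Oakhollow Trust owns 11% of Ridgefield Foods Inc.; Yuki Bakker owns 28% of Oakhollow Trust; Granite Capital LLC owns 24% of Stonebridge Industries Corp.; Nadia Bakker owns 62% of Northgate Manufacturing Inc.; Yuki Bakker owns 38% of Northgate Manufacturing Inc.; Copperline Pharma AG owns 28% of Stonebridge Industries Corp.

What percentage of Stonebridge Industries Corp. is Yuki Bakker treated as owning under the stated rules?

23.4122%

By spousal attribution (R1), Yuki Bakker is treated as also owning Nadia Bakker's interest in Oakhollow Trust, giving 28% + 54% = 82%.
By spousal attribution (R1), Yuki Bakker is treated as also owning Nadia Bakker's interest in Northgate Manufacturing Inc, giving 38% + 62% = 100%.
Chain via Summit Media Ltd → Copperline Pharma AG (R2): 49% × 23% × 28% = 3.1556% of Stonebridge Industries Corp.
Chain via Oakhollow Trust → Ridgefield Foods Inc. (R2): 82% × 11% × 33% = 2.9766% of Stonebridge Industries Corp.
Chain via Northgate Manufacturing Inc. → Granite Capital LLC (R2): 100% × 72% × 24% = 17.28% of Stonebridge Industries Corp.
Aggregating (R3): 3.1556% + 2.9766% + 17.28% = 23.4122%.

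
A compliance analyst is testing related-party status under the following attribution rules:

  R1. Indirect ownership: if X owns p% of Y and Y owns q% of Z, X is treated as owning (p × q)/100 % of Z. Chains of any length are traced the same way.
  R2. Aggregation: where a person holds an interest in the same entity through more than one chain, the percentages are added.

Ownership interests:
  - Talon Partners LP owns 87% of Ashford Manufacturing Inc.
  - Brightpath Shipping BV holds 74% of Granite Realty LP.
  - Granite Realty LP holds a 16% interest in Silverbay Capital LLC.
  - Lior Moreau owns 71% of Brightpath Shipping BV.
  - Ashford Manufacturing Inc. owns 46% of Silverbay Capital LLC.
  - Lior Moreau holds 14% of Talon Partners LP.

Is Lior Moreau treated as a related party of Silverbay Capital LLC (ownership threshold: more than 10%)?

Chain via Brightpath Shipping BV → Granite Realty LP (R1): 71% × 74% × 16% = 8.4064% of Silverbay Capital LLC.
Chain via Talon Partners LP → Ashford Manufacturing Inc. (R1): 14% × 87% × 46% = 5.6028% of Silverbay Capital LLC.
Aggregating (R2): 8.4064% + 5.6028% = 14.0092%.
14.0092% exceeds the 10% threshold, so Lior is a related party to Silverbay Capital LLC.

Yes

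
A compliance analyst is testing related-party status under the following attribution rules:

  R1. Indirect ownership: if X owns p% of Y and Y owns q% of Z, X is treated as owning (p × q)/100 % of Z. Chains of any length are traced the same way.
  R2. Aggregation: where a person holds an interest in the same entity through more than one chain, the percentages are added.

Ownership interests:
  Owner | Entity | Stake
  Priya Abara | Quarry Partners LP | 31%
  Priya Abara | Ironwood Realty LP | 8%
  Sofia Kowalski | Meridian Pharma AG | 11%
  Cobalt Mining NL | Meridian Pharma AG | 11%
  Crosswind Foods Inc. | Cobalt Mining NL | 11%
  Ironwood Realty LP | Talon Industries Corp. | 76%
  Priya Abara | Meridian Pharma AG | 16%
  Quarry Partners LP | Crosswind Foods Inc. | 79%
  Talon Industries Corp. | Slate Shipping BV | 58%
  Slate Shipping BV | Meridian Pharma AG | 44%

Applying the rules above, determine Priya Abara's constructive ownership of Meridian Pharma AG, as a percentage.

Chain via Ironwood Realty LP → Talon Industries Corp. → Slate Shipping BV (R1): 8% × 76% × 58% × 44% = 1.551616% of Meridian Pharma AG.
Chain via Quarry Partners LP → Crosswind Foods Inc. → Cobalt Mining NL (R1): 31% × 79% × 11% × 11% = 0.296329% of Meridian Pharma AG.
Direct interest in Meridian Pharma AG: 16%.
Aggregating (R2): 1.551616% + 0.296329% + 16% = 17.847945%.

17.847945%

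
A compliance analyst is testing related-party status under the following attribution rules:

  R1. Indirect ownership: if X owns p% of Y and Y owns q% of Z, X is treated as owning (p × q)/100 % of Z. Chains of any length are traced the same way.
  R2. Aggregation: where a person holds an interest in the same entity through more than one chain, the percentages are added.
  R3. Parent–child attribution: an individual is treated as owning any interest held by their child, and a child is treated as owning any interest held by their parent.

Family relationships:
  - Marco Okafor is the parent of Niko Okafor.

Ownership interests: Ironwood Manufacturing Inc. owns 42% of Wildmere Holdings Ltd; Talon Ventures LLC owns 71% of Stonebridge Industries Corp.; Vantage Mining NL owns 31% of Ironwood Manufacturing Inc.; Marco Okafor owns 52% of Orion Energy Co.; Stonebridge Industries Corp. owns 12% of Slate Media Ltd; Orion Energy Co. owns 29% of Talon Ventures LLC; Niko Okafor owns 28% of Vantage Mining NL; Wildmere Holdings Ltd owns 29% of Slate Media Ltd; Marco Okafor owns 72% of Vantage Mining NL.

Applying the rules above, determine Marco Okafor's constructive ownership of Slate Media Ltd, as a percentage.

5.060616%

By parent–child attribution (R3), Marco Okafor is treated as also owning Niko Okafor's interest in Vantage Mining NL, giving 72% + 28% = 100%.
Chain via Orion Energy Co. → Talon Ventures LLC → Stonebridge Industries Corp. (R1): 52% × 29% × 71% × 12% = 1.284816% of Slate Media Ltd.
Chain via Vantage Mining NL → Ironwood Manufacturing Inc. → Wildmere Holdings Ltd (R1): 100% × 31% × 42% × 29% = 3.7758% of Slate Media Ltd.
Aggregating (R2): 1.284816% + 3.7758% = 5.060616%.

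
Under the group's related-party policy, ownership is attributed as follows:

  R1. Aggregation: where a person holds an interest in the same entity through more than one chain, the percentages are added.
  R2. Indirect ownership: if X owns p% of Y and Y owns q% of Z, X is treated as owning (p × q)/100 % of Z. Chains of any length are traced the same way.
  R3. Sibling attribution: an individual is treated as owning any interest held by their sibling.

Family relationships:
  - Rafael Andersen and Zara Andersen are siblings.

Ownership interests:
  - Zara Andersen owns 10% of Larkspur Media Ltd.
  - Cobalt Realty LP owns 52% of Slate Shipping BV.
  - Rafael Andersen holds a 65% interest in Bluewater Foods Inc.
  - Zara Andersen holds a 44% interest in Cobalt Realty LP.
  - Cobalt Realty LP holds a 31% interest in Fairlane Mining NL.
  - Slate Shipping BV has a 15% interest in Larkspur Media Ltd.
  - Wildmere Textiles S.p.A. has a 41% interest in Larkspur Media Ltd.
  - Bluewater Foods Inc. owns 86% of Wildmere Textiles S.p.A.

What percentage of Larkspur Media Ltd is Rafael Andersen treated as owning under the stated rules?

By sibling attribution (R3), Rafael Andersen is treated as owning Zara Andersen's 44% interest in Cobalt Realty LP.
By sibling attribution (R3), Rafael Andersen is treated as owning Zara Andersen's 10% interest in Larkspur Media Ltd.
Chain via Bluewater Foods Inc. → Wildmere Textiles S.p.A. (R2): 65% × 86% × 41% = 22.919% of Larkspur Media Ltd.
Chain via Cobalt Realty LP → Slate Shipping BV (R2): 44% × 52% × 15% = 3.432% of Larkspur Media Ltd.
Direct interest in Larkspur Media Ltd: 10%.
Aggregating (R1): 22.919% + 3.432% + 10% = 36.351%.

36.351%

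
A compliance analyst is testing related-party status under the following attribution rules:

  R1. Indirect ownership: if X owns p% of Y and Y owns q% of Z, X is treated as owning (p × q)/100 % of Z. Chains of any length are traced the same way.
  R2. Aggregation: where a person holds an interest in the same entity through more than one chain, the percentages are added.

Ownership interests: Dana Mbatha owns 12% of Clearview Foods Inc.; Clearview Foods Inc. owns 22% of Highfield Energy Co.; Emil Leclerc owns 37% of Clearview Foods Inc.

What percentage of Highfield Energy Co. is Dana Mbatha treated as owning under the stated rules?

2.64%

Chain via Clearview Foods Inc. (R1): 12% × 22% = 2.64% of Highfield Energy Co.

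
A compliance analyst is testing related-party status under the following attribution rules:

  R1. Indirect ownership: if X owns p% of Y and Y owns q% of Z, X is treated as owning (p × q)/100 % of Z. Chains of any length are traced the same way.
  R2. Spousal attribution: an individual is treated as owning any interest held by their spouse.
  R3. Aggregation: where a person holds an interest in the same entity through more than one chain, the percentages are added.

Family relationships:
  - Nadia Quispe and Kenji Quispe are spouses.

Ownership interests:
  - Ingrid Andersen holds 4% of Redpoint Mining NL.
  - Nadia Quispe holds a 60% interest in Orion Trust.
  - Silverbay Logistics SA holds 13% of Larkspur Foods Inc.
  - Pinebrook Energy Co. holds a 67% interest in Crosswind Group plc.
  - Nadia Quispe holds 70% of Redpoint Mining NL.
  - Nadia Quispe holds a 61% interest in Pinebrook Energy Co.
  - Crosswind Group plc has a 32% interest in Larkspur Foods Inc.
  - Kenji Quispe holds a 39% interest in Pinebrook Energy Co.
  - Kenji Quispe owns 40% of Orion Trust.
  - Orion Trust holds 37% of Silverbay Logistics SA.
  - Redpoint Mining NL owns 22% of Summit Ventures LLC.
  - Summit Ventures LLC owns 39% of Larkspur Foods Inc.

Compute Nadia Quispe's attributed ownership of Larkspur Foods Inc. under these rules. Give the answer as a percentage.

32.256%

By spousal attribution (R2), Nadia Quispe is treated as also owning Kenji Quispe's interest in Orion Trust, giving 60% + 40% = 100%.
By spousal attribution (R2), Nadia Quispe is treated as also owning Kenji Quispe's interest in Pinebrook Energy Co, giving 61% + 39% = 100%.
Chain via Orion Trust → Silverbay Logistics SA (R1): 100% × 37% × 13% = 4.81% of Larkspur Foods Inc.
Chain via Pinebrook Energy Co. → Crosswind Group plc (R1): 100% × 67% × 32% = 21.44% of Larkspur Foods Inc.
Chain via Redpoint Mining NL → Summit Ventures LLC (R1): 70% × 22% × 39% = 6.006% of Larkspur Foods Inc.
Aggregating (R3): 4.81% + 21.44% + 6.006% = 32.256%.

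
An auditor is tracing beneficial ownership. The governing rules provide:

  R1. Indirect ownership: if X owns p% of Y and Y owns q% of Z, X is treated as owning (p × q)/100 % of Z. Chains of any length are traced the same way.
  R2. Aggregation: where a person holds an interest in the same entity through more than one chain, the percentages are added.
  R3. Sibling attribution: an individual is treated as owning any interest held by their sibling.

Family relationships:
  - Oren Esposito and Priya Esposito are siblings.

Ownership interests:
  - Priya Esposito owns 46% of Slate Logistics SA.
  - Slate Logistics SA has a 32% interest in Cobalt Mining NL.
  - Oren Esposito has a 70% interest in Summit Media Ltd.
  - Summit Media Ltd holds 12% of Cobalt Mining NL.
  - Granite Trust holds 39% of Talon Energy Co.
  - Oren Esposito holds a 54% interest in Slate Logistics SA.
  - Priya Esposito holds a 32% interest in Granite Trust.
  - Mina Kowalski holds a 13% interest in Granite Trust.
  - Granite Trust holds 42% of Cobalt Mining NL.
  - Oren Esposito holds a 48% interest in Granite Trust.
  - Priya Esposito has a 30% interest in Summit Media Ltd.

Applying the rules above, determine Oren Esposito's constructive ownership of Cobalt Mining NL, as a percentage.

By sibling attribution (R3), Oren Esposito is treated as also owning Priya Esposito's interest in Slate Logistics SA, giving 54% + 46% = 100%.
By sibling attribution (R3), Oren Esposito is treated as also owning Priya Esposito's interest in Summit Media Ltd, giving 70% + 30% = 100%.
By sibling attribution (R3), Oren Esposito is treated as also owning Priya Esposito's interest in Granite Trust, giving 48% + 32% = 80%.
Chain via Slate Logistics SA (R1): 100% × 32% = 32% of Cobalt Mining NL.
Chain via Summit Media Ltd (R1): 100% × 12% = 12% of Cobalt Mining NL.
Chain via Granite Trust (R1): 80% × 42% = 33.6% of Cobalt Mining NL.
Aggregating (R2): 32% + 12% + 33.6% = 77.6%.

77.6%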